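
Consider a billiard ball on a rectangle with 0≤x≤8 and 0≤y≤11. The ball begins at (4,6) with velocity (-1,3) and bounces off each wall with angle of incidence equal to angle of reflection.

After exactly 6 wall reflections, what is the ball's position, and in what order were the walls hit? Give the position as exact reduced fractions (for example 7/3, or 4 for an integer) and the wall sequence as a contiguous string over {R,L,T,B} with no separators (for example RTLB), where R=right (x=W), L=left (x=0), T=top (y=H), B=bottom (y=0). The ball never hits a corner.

Final position: (22/3,0)
Wall sequence: TLBTRB

1. t=5/3 → T at (7/3,11); v=(-1,-3)
2. t=7/3 → L at (0,4); v=(1,-3)
3. t=4/3 → B at (4/3,0); v=(1,3)
4. t=11/3 → T at (5,11); v=(1,-3)
5. t=3 → R at (8,2); v=(-1,-3)
6. t=2/3 → B at (22/3,0); v=(-1,3)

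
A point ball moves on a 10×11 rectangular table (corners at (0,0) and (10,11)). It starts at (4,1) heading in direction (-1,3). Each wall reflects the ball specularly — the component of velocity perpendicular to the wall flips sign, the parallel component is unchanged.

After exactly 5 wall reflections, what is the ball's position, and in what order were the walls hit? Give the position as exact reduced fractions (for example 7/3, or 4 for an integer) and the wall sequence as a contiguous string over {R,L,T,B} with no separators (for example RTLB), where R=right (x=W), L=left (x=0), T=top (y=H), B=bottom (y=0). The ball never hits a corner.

1. t=10/3 → T at (2/3,11); v=(-1,-3)
2. t=2/3 → L at (0,9); v=(1,-3)
3. t=3 → B at (3,0); v=(1,3)
4. t=11/3 → T at (20/3,11); v=(1,-3)
5. t=10/3 → R at (10,1); v=(-1,-3)

Final position: (10,1)
Wall sequence: TLBTR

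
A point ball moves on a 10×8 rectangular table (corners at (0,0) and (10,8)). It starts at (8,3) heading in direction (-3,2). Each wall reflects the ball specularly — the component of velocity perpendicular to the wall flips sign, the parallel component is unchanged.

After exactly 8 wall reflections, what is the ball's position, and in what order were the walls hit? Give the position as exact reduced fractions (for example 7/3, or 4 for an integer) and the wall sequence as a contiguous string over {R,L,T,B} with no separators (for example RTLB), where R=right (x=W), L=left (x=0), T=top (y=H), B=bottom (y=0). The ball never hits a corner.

Final position: (9/2,0)
Wall sequence: TLRBLTRB

1. t=5/2 → T at (1/2,8); v=(-3,-2)
2. t=1/6 → L at (0,23/3); v=(3,-2)
3. t=10/3 → R at (10,1); v=(-3,-2)
4. t=1/2 → B at (17/2,0); v=(-3,2)
5. t=17/6 → L at (0,17/3); v=(3,2)
6. t=7/6 → T at (7/2,8); v=(3,-2)
7. t=13/6 → R at (10,11/3); v=(-3,-2)
8. t=11/6 → B at (9/2,0); v=(-3,2)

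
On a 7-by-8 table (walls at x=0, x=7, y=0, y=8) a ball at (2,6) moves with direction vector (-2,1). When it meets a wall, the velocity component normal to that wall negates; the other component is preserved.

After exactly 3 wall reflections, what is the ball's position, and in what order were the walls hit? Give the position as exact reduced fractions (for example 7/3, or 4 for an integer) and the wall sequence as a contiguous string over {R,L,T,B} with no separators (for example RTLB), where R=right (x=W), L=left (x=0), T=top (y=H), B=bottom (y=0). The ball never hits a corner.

Final position: (7,11/2)
Wall sequence: LTR

1. t=1 → L at (0,7); v=(2,1)
2. t=1 → T at (2,8); v=(2,-1)
3. t=5/2 → R at (7,11/2); v=(-2,-1)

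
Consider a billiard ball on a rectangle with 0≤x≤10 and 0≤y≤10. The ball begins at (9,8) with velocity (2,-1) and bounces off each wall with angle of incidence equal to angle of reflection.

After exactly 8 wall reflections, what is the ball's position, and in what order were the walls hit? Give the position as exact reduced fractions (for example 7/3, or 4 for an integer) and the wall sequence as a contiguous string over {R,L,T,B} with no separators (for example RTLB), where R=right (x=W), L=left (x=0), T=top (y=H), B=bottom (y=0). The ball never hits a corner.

Final position: (0,5/2)
Wall sequence: RLBRLTRL

1. t=1/2 → R at (10,15/2); v=(-2,-1)
2. t=5 → L at (0,5/2); v=(2,-1)
3. t=5/2 → B at (5,0); v=(2,1)
4. t=5/2 → R at (10,5/2); v=(-2,1)
5. t=5 → L at (0,15/2); v=(2,1)
6. t=5/2 → T at (5,10); v=(2,-1)
7. t=5/2 → R at (10,15/2); v=(-2,-1)
8. t=5 → L at (0,5/2); v=(2,-1)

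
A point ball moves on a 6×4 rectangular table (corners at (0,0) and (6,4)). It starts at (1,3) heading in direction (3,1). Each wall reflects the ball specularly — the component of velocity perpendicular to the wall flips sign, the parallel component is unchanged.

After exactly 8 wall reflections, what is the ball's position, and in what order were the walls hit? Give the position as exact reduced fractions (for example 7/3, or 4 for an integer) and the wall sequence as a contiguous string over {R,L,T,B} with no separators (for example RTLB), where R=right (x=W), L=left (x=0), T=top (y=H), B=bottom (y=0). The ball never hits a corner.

Final position: (6,10/3)
Wall sequence: TRLBRLTR

1. t=1 → T at (4,4); v=(3,-1)
2. t=2/3 → R at (6,10/3); v=(-3,-1)
3. t=2 → L at (0,4/3); v=(3,-1)
4. t=4/3 → B at (4,0); v=(3,1)
5. t=2/3 → R at (6,2/3); v=(-3,1)
6. t=2 → L at (0,8/3); v=(3,1)
7. t=4/3 → T at (4,4); v=(3,-1)
8. t=2/3 → R at (6,10/3); v=(-3,-1)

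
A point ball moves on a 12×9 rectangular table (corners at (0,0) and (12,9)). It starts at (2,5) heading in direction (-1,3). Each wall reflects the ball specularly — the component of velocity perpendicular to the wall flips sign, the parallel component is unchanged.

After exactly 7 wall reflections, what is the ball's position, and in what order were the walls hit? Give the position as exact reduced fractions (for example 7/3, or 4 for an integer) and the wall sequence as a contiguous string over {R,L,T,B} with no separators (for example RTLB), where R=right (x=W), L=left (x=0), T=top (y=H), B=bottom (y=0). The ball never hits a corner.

Final position: (12,7)
Wall sequence: TLBTBTR

1. t=4/3 → T at (2/3,9); v=(-1,-3)
2. t=2/3 → L at (0,7); v=(1,-3)
3. t=7/3 → B at (7/3,0); v=(1,3)
4. t=3 → T at (16/3,9); v=(1,-3)
5. t=3 → B at (25/3,0); v=(1,3)
6. t=3 → T at (34/3,9); v=(1,-3)
7. t=2/3 → R at (12,7); v=(-1,-3)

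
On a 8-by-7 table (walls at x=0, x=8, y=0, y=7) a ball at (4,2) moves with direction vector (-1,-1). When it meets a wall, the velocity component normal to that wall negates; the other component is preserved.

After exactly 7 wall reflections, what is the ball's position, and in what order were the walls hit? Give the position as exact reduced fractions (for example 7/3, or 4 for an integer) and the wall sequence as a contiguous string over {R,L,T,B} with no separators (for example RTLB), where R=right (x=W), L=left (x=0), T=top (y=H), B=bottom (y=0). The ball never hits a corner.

1. t=2 → B at (2,0); v=(-1,1)
2. t=2 → L at (0,2); v=(1,1)
3. t=5 → T at (5,7); v=(1,-1)
4. t=3 → R at (8,4); v=(-1,-1)
5. t=4 → B at (4,0); v=(-1,1)
6. t=4 → L at (0,4); v=(1,1)
7. t=3 → T at (3,7); v=(1,-1)

Final position: (3,7)
Wall sequence: BLTRBLT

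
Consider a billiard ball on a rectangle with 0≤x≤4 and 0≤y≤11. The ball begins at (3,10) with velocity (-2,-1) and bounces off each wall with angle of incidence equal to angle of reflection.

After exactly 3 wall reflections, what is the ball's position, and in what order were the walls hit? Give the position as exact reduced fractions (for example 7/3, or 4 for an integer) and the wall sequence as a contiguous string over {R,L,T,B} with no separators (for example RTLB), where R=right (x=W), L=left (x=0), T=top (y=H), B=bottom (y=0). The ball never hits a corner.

Final position: (0,9/2)
Wall sequence: LRL

1. t=3/2 → L at (0,17/2); v=(2,-1)
2. t=2 → R at (4,13/2); v=(-2,-1)
3. t=2 → L at (0,9/2); v=(2,-1)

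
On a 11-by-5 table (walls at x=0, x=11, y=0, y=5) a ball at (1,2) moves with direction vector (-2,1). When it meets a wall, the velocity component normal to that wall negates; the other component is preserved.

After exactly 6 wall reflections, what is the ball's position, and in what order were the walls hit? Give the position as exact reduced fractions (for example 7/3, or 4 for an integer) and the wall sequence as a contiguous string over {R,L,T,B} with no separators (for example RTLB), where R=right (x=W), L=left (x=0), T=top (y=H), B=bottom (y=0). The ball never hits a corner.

Final position: (3,5)
Wall sequence: LTRBLT

1. t=1/2 → L at (0,5/2); v=(2,1)
2. t=5/2 → T at (5,5); v=(2,-1)
3. t=3 → R at (11,2); v=(-2,-1)
4. t=2 → B at (7,0); v=(-2,1)
5. t=7/2 → L at (0,7/2); v=(2,1)
6. t=3/2 → T at (3,5); v=(2,-1)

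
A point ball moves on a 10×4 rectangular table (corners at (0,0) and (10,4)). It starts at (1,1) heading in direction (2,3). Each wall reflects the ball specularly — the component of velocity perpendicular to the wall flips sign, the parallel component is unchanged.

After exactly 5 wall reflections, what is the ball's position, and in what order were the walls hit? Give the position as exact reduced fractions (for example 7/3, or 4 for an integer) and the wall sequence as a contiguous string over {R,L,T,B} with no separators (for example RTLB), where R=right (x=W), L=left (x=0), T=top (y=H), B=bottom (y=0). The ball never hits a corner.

Final position: (9,0)
Wall sequence: TBTRB

1. t=1 → T at (3,4); v=(2,-3)
2. t=4/3 → B at (17/3,0); v=(2,3)
3. t=4/3 → T at (25/3,4); v=(2,-3)
4. t=5/6 → R at (10,3/2); v=(-2,-3)
5. t=1/2 → B at (9,0); v=(-2,3)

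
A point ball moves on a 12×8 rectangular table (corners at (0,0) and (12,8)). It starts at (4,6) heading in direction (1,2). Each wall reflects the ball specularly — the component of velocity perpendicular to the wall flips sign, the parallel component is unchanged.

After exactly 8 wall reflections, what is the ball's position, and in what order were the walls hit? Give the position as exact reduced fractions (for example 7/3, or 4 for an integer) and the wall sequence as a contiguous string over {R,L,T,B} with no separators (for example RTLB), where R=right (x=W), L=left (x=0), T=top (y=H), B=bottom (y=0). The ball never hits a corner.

Final position: (1,0)
Wall sequence: TBRTBTLB

1. t=1 → T at (5,8); v=(1,-2)
2. t=4 → B at (9,0); v=(1,2)
3. t=3 → R at (12,6); v=(-1,2)
4. t=1 → T at (11,8); v=(-1,-2)
5. t=4 → B at (7,0); v=(-1,2)
6. t=4 → T at (3,8); v=(-1,-2)
7. t=3 → L at (0,2); v=(1,-2)
8. t=1 → B at (1,0); v=(1,2)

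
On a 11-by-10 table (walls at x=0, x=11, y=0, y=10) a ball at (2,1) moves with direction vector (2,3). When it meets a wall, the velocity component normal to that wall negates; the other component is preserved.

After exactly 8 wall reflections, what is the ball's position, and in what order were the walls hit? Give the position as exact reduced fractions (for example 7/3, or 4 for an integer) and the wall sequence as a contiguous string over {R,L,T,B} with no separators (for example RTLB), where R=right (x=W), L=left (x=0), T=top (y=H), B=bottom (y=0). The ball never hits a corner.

1. t=3 → T at (8,10); v=(2,-3)
2. t=3/2 → R at (11,11/2); v=(-2,-3)
3. t=11/6 → B at (22/3,0); v=(-2,3)
4. t=10/3 → T at (2/3,10); v=(-2,-3)
5. t=1/3 → L at (0,9); v=(2,-3)
6. t=3 → B at (6,0); v=(2,3)
7. t=5/2 → R at (11,15/2); v=(-2,3)
8. t=5/6 → T at (28/3,10); v=(-2,-3)

Final position: (28/3,10)
Wall sequence: TRBTLBRT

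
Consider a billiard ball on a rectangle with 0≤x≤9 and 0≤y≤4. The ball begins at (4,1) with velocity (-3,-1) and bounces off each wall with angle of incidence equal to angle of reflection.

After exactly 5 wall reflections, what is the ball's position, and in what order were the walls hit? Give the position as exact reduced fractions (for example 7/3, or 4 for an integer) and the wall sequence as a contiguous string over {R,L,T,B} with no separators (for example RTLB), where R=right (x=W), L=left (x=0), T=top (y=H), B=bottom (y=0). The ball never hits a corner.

Final position: (0,5/3)
Wall sequence: BLRTL

1. t=1 → B at (1,0); v=(-3,1)
2. t=1/3 → L at (0,1/3); v=(3,1)
3. t=3 → R at (9,10/3); v=(-3,1)
4. t=2/3 → T at (7,4); v=(-3,-1)
5. t=7/3 → L at (0,5/3); v=(3,-1)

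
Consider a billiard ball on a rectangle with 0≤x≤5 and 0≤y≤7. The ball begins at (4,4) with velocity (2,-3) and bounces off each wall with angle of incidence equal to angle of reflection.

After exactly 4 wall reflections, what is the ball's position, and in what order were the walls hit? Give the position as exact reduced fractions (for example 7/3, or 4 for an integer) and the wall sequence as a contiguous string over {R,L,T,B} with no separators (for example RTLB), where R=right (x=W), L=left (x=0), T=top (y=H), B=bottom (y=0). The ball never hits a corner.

Final position: (4/3,7)
Wall sequence: RBLT

1. t=1/2 → R at (5,5/2); v=(-2,-3)
2. t=5/6 → B at (10/3,0); v=(-2,3)
3. t=5/3 → L at (0,5); v=(2,3)
4. t=2/3 → T at (4/3,7); v=(2,-3)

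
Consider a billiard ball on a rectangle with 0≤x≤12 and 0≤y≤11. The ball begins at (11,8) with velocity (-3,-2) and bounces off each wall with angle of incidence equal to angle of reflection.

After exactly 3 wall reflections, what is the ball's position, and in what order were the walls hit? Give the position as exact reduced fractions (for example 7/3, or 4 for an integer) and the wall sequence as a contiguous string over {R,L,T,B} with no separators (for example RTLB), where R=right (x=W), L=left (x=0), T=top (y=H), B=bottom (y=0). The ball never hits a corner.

1. t=11/3 → L at (0,2/3); v=(3,-2)
2. t=1/3 → B at (1,0); v=(3,2)
3. t=11/3 → R at (12,22/3); v=(-3,2)

Final position: (12,22/3)
Wall sequence: LBR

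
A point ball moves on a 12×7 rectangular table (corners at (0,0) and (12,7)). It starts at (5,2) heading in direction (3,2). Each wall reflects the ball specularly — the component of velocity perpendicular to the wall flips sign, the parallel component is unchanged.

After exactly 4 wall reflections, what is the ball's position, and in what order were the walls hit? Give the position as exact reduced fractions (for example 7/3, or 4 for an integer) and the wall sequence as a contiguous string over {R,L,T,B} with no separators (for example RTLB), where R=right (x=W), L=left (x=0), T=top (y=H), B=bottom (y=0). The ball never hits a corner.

1. t=7/3 → R at (12,20/3); v=(-3,2)
2. t=1/6 → T at (23/2,7); v=(-3,-2)
3. t=7/2 → B at (1,0); v=(-3,2)
4. t=1/3 → L at (0,2/3); v=(3,2)

Final position: (0,2/3)
Wall sequence: RTBL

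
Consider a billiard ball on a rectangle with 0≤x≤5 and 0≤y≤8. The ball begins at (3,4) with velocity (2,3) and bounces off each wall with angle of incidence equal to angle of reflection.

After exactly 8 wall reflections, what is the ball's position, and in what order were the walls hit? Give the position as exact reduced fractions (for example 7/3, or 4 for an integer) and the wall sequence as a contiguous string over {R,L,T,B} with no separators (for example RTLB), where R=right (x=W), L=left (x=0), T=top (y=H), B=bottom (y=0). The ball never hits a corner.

Final position: (5/3,0)
Wall sequence: RTLBRTLB

1. t=1 → R at (5,7); v=(-2,3)
2. t=1/3 → T at (13/3,8); v=(-2,-3)
3. t=13/6 → L at (0,3/2); v=(2,-3)
4. t=1/2 → B at (1,0); v=(2,3)
5. t=2 → R at (5,6); v=(-2,3)
6. t=2/3 → T at (11/3,8); v=(-2,-3)
7. t=11/6 → L at (0,5/2); v=(2,-3)
8. t=5/6 → B at (5/3,0); v=(2,3)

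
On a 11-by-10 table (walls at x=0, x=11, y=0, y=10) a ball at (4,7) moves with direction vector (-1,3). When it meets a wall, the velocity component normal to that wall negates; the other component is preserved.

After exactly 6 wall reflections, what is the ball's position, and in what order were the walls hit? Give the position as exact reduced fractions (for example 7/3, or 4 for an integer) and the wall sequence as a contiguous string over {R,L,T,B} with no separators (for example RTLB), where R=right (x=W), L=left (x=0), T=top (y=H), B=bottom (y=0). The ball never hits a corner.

Final position: (31/3,10)
Wall sequence: TLBTBT

1. t=1 → T at (3,10); v=(-1,-3)
2. t=3 → L at (0,1); v=(1,-3)
3. t=1/3 → B at (1/3,0); v=(1,3)
4. t=10/3 → T at (11/3,10); v=(1,-3)
5. t=10/3 → B at (7,0); v=(1,3)
6. t=10/3 → T at (31/3,10); v=(1,-3)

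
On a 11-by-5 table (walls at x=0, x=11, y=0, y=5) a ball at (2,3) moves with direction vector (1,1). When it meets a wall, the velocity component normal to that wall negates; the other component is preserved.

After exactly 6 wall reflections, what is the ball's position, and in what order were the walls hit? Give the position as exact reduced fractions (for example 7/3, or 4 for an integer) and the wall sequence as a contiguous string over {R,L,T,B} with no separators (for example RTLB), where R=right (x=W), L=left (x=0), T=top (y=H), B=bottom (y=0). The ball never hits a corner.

1. t=2 → T at (4,5); v=(1,-1)
2. t=5 → B at (9,0); v=(1,1)
3. t=2 → R at (11,2); v=(-1,1)
4. t=3 → T at (8,5); v=(-1,-1)
5. t=5 → B at (3,0); v=(-1,1)
6. t=3 → L at (0,3); v=(1,1)

Final position: (0,3)
Wall sequence: TBRTBL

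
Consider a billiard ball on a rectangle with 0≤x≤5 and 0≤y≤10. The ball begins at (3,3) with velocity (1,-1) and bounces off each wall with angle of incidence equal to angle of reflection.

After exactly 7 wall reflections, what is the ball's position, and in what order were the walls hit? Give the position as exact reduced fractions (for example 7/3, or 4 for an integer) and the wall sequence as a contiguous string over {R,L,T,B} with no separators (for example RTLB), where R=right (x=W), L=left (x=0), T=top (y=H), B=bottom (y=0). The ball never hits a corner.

1. t=2 → R at (5,1); v=(-1,-1)
2. t=1 → B at (4,0); v=(-1,1)
3. t=4 → L at (0,4); v=(1,1)
4. t=5 → R at (5,9); v=(-1,1)
5. t=1 → T at (4,10); v=(-1,-1)
6. t=4 → L at (0,6); v=(1,-1)
7. t=5 → R at (5,1); v=(-1,-1)

Final position: (5,1)
Wall sequence: RBLRTLR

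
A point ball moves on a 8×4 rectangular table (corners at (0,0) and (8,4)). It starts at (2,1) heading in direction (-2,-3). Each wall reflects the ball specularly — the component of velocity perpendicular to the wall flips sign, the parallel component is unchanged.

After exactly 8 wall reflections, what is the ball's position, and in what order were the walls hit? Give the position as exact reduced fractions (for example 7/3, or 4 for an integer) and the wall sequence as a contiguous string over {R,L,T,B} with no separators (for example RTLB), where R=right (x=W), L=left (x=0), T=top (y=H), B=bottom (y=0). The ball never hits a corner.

Final position: (4,4)
Wall sequence: BLTBTRBT

1. t=1/3 → B at (4/3,0); v=(-2,3)
2. t=2/3 → L at (0,2); v=(2,3)
3. t=2/3 → T at (4/3,4); v=(2,-3)
4. t=4/3 → B at (4,0); v=(2,3)
5. t=4/3 → T at (20/3,4); v=(2,-3)
6. t=2/3 → R at (8,2); v=(-2,-3)
7. t=2/3 → B at (20/3,0); v=(-2,3)
8. t=4/3 → T at (4,4); v=(-2,-3)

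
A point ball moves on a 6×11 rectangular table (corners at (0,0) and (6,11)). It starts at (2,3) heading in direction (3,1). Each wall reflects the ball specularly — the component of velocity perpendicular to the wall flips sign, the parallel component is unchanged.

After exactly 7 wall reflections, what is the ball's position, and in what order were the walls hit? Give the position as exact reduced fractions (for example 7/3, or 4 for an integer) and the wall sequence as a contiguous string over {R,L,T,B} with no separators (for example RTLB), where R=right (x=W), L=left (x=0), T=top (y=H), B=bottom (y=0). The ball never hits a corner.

1. t=4/3 → R at (6,13/3); v=(-3,1)
2. t=2 → L at (0,19/3); v=(3,1)
3. t=2 → R at (6,25/3); v=(-3,1)
4. t=2 → L at (0,31/3); v=(3,1)
5. t=2/3 → T at (2,11); v=(3,-1)
6. t=4/3 → R at (6,29/3); v=(-3,-1)
7. t=2 → L at (0,23/3); v=(3,-1)

Final position: (0,23/3)
Wall sequence: RLRLTRL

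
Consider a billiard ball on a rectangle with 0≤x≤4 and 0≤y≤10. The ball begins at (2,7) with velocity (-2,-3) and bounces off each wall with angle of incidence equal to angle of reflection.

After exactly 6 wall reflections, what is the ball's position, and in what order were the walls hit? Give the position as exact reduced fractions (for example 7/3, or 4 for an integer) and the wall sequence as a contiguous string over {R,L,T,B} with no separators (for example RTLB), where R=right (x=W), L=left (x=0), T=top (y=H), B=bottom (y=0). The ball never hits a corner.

1. t=1 → L at (0,4); v=(2,-3)
2. t=4/3 → B at (8/3,0); v=(2,3)
3. t=2/3 → R at (4,2); v=(-2,3)
4. t=2 → L at (0,8); v=(2,3)
5. t=2/3 → T at (4/3,10); v=(2,-3)
6. t=4/3 → R at (4,6); v=(-2,-3)

Final position: (4,6)
Wall sequence: LBRLTR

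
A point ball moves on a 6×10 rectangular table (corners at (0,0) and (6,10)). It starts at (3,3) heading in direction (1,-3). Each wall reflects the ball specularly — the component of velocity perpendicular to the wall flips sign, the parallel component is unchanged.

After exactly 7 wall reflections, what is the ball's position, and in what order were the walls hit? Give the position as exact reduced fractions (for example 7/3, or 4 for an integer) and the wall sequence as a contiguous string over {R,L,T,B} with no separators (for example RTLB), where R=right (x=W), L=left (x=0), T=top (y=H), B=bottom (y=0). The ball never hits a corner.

Final position: (16/3,0)
Wall sequence: BRTBLTB

1. t=1 → B at (4,0); v=(1,3)
2. t=2 → R at (6,6); v=(-1,3)
3. t=4/3 → T at (14/3,10); v=(-1,-3)
4. t=10/3 → B at (4/3,0); v=(-1,3)
5. t=4/3 → L at (0,4); v=(1,3)
6. t=2 → T at (2,10); v=(1,-3)
7. t=10/3 → B at (16/3,0); v=(1,3)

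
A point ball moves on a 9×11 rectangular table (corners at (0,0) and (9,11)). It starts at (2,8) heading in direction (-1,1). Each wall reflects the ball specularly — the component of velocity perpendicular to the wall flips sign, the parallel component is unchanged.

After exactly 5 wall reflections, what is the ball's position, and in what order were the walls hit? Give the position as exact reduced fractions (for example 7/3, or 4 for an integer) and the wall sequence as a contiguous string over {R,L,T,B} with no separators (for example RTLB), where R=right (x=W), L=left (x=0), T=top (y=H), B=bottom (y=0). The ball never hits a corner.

Final position: (0,6)
Wall sequence: LTRBL

1. t=2 → L at (0,10); v=(1,1)
2. t=1 → T at (1,11); v=(1,-1)
3. t=8 → R at (9,3); v=(-1,-1)
4. t=3 → B at (6,0); v=(-1,1)
5. t=6 → L at (0,6); v=(1,1)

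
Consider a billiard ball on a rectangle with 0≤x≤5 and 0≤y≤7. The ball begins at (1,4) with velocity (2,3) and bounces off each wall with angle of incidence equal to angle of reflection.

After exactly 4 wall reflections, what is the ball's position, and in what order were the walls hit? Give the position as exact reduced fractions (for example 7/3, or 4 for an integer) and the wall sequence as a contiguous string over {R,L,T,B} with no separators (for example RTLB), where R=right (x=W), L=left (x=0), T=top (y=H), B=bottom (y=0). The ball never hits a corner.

Final position: (0,7/2)
Wall sequence: TRBL

1. t=1 → T at (3,7); v=(2,-3)
2. t=1 → R at (5,4); v=(-2,-3)
3. t=4/3 → B at (7/3,0); v=(-2,3)
4. t=7/6 → L at (0,7/2); v=(2,3)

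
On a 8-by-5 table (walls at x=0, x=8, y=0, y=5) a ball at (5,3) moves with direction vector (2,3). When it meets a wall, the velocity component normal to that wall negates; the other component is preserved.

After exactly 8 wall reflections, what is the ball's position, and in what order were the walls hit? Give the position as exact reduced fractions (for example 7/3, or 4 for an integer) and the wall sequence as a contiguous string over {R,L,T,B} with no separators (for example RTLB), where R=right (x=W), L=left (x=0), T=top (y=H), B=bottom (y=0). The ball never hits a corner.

1. t=2/3 → T at (19/3,5); v=(2,-3)
2. t=5/6 → R at (8,5/2); v=(-2,-3)
3. t=5/6 → B at (19/3,0); v=(-2,3)
4. t=5/3 → T at (3,5); v=(-2,-3)
5. t=3/2 → L at (0,1/2); v=(2,-3)
6. t=1/6 → B at (1/3,0); v=(2,3)
7. t=5/3 → T at (11/3,5); v=(2,-3)
8. t=5/3 → B at (7,0); v=(2,3)

Final position: (7,0)
Wall sequence: TRBTLBTB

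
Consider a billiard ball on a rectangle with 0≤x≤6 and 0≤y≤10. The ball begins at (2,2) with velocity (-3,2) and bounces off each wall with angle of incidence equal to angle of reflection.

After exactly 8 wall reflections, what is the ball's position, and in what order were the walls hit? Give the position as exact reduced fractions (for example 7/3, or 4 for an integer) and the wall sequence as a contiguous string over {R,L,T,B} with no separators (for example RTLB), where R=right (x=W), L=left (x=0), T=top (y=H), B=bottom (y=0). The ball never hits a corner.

Final position: (6,10/3)
Wall sequence: LRTLRLBR

1. t=2/3 → L at (0,10/3); v=(3,2)
2. t=2 → R at (6,22/3); v=(-3,2)
3. t=4/3 → T at (2,10); v=(-3,-2)
4. t=2/3 → L at (0,26/3); v=(3,-2)
5. t=2 → R at (6,14/3); v=(-3,-2)
6. t=2 → L at (0,2/3); v=(3,-2)
7. t=1/3 → B at (1,0); v=(3,2)
8. t=5/3 → R at (6,10/3); v=(-3,2)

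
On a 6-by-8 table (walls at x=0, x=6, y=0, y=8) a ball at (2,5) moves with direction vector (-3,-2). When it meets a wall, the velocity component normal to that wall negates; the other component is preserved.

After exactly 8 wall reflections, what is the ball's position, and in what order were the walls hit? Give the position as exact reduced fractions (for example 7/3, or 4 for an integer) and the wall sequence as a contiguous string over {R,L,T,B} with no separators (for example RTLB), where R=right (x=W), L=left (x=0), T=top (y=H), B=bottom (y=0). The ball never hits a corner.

Final position: (11/2,0)
Wall sequence: LBRLTRLB

1. t=2/3 → L at (0,11/3); v=(3,-2)
2. t=11/6 → B at (11/2,0); v=(3,2)
3. t=1/6 → R at (6,1/3); v=(-3,2)
4. t=2 → L at (0,13/3); v=(3,2)
5. t=11/6 → T at (11/2,8); v=(3,-2)
6. t=1/6 → R at (6,23/3); v=(-3,-2)
7. t=2 → L at (0,11/3); v=(3,-2)
8. t=11/6 → B at (11/2,0); v=(3,2)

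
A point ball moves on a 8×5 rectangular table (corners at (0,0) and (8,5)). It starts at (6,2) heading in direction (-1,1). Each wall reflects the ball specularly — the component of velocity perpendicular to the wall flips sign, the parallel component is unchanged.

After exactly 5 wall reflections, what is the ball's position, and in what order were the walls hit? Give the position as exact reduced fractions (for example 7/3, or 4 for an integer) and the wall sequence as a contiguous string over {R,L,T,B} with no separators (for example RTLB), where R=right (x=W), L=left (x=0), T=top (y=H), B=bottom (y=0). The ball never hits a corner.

1. t=3 → T at (3,5); v=(-1,-1)
2. t=3 → L at (0,2); v=(1,-1)
3. t=2 → B at (2,0); v=(1,1)
4. t=5 → T at (7,5); v=(1,-1)
5. t=1 → R at (8,4); v=(-1,-1)

Final position: (8,4)
Wall sequence: TLBTR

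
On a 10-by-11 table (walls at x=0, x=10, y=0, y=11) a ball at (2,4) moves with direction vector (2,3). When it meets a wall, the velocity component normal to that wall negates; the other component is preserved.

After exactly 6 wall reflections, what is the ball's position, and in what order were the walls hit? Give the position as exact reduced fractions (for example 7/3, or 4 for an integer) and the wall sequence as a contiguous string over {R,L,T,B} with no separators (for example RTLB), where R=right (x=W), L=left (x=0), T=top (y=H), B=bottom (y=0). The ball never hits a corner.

Final position: (26/3,0)
Wall sequence: TRBLTB

1. t=7/3 → T at (20/3,11); v=(2,-3)
2. t=5/3 → R at (10,6); v=(-2,-3)
3. t=2 → B at (6,0); v=(-2,3)
4. t=3 → L at (0,9); v=(2,3)
5. t=2/3 → T at (4/3,11); v=(2,-3)
6. t=11/3 → B at (26/3,0); v=(2,3)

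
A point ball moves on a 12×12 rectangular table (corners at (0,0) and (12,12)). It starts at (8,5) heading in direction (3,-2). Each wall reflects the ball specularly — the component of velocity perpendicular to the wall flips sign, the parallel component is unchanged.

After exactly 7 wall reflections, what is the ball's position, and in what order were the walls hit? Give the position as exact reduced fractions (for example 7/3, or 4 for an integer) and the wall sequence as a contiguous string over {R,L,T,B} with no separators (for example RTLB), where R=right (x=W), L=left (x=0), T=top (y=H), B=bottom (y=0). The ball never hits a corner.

Final position: (7/2,0)
Wall sequence: RBLTRLB

1. t=4/3 → R at (12,7/3); v=(-3,-2)
2. t=7/6 → B at (17/2,0); v=(-3,2)
3. t=17/6 → L at (0,17/3); v=(3,2)
4. t=19/6 → T at (19/2,12); v=(3,-2)
5. t=5/6 → R at (12,31/3); v=(-3,-2)
6. t=4 → L at (0,7/3); v=(3,-2)
7. t=7/6 → B at (7/2,0); v=(3,2)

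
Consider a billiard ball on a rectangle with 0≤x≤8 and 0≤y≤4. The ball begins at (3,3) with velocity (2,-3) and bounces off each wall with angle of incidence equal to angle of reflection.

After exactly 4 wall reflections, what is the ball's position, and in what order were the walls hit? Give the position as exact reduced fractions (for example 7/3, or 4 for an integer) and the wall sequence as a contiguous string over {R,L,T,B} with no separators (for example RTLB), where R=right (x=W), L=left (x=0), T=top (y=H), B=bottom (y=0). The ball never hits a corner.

Final position: (17/3,0)
Wall sequence: BTRB

1. t=1 → B at (5,0); v=(2,3)
2. t=4/3 → T at (23/3,4); v=(2,-3)
3. t=1/6 → R at (8,7/2); v=(-2,-3)
4. t=7/6 → B at (17/3,0); v=(-2,3)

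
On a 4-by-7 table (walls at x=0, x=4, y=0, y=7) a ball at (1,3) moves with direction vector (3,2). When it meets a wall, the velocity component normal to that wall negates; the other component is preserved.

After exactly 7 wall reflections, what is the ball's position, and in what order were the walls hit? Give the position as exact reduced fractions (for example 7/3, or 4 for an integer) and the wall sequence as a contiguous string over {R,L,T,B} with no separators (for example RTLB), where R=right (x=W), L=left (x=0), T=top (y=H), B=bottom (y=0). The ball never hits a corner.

1. t=1 → R at (4,5); v=(-3,2)
2. t=1 → T at (1,7); v=(-3,-2)
3. t=1/3 → L at (0,19/3); v=(3,-2)
4. t=4/3 → R at (4,11/3); v=(-3,-2)
5. t=4/3 → L at (0,1); v=(3,-2)
6. t=1/2 → B at (3/2,0); v=(3,2)
7. t=5/6 → R at (4,5/3); v=(-3,2)

Final position: (4,5/3)
Wall sequence: RTLRLBR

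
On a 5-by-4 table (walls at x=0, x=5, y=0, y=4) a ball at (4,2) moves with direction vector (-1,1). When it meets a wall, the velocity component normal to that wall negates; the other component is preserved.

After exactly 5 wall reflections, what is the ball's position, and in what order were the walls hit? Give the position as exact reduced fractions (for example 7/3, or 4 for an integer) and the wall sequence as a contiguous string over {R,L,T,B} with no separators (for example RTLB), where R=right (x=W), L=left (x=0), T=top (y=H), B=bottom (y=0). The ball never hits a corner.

Final position: (4,4)
Wall sequence: TLBRT

1. t=2 → T at (2,4); v=(-1,-1)
2. t=2 → L at (0,2); v=(1,-1)
3. t=2 → B at (2,0); v=(1,1)
4. t=3 → R at (5,3); v=(-1,1)
5. t=1 → T at (4,4); v=(-1,-1)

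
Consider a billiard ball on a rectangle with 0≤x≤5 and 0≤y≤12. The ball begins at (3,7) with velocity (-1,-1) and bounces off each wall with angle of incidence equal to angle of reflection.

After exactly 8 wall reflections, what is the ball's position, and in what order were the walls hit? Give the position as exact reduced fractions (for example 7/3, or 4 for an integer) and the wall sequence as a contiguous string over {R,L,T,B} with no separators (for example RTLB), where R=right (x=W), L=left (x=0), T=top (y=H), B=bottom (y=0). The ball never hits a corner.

Final position: (5,3)
Wall sequence: LBRLRTLR

1. t=3 → L at (0,4); v=(1,-1)
2. t=4 → B at (4,0); v=(1,1)
3. t=1 → R at (5,1); v=(-1,1)
4. t=5 → L at (0,6); v=(1,1)
5. t=5 → R at (5,11); v=(-1,1)
6. t=1 → T at (4,12); v=(-1,-1)
7. t=4 → L at (0,8); v=(1,-1)
8. t=5 → R at (5,3); v=(-1,-1)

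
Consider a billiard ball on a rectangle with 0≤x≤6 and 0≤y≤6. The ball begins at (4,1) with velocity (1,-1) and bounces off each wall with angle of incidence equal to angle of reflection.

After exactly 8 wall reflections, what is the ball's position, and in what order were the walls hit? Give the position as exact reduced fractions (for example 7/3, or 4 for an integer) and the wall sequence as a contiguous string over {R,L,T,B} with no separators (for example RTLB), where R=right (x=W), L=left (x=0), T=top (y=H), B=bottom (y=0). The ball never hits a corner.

1. t=1 → B at (5,0); v=(1,1)
2. t=1 → R at (6,1); v=(-1,1)
3. t=5 → T at (1,6); v=(-1,-1)
4. t=1 → L at (0,5); v=(1,-1)
5. t=5 → B at (5,0); v=(1,1)
6. t=1 → R at (6,1); v=(-1,1)
7. t=5 → T at (1,6); v=(-1,-1)
8. t=1 → L at (0,5); v=(1,-1)

Final position: (0,5)
Wall sequence: BRTLBRTL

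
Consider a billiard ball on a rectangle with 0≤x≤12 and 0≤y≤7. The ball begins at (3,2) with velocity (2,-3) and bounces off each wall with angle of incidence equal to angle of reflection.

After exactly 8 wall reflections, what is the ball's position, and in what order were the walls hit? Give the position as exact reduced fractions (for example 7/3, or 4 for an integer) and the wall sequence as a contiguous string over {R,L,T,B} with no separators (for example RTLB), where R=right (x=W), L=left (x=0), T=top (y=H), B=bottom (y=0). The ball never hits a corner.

Final position: (11/3,7)
Wall sequence: BTRBTBLT

1. t=2/3 → B at (13/3,0); v=(2,3)
2. t=7/3 → T at (9,7); v=(2,-3)
3. t=3/2 → R at (12,5/2); v=(-2,-3)
4. t=5/6 → B at (31/3,0); v=(-2,3)
5. t=7/3 → T at (17/3,7); v=(-2,-3)
6. t=7/3 → B at (1,0); v=(-2,3)
7. t=1/2 → L at (0,3/2); v=(2,3)
8. t=11/6 → T at (11/3,7); v=(2,-3)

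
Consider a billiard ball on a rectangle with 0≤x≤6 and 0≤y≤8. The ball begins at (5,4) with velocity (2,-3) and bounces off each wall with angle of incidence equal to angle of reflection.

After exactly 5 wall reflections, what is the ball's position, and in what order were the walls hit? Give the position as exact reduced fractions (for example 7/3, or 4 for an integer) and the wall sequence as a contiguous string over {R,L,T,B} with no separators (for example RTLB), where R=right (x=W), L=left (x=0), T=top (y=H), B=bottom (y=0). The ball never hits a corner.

Final position: (6,1/2)
Wall sequence: RBLTR

1. t=1/2 → R at (6,5/2); v=(-2,-3)
2. t=5/6 → B at (13/3,0); v=(-2,3)
3. t=13/6 → L at (0,13/2); v=(2,3)
4. t=1/2 → T at (1,8); v=(2,-3)
5. t=5/2 → R at (6,1/2); v=(-2,-3)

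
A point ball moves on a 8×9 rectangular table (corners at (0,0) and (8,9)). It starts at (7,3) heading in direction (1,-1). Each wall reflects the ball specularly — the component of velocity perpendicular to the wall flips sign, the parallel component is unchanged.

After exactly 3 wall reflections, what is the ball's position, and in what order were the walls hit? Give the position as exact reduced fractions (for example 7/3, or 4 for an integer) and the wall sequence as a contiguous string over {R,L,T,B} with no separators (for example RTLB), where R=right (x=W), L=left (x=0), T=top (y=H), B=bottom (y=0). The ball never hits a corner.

Final position: (0,6)
Wall sequence: RBL

1. t=1 → R at (8,2); v=(-1,-1)
2. t=2 → B at (6,0); v=(-1,1)
3. t=6 → L at (0,6); v=(1,1)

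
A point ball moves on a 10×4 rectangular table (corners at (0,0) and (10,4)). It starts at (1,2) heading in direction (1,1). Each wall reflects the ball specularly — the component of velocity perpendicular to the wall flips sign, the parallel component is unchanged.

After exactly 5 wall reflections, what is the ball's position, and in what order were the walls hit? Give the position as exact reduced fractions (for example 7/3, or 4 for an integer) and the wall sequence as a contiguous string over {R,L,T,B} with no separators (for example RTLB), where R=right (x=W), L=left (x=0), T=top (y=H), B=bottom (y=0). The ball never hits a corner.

1. t=2 → T at (3,4); v=(1,-1)
2. t=4 → B at (7,0); v=(1,1)
3. t=3 → R at (10,3); v=(-1,1)
4. t=1 → T at (9,4); v=(-1,-1)
5. t=4 → B at (5,0); v=(-1,1)

Final position: (5,0)
Wall sequence: TBRTB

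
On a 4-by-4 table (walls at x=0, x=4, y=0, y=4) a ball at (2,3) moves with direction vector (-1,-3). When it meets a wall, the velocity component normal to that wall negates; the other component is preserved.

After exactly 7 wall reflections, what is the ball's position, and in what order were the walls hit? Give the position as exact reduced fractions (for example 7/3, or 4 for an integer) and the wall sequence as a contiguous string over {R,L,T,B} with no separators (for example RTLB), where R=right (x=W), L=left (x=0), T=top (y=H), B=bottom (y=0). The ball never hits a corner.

1. t=1 → B at (1,0); v=(-1,3)
2. t=1 → L at (0,3); v=(1,3)
3. t=1/3 → T at (1/3,4); v=(1,-3)
4. t=4/3 → B at (5/3,0); v=(1,3)
5. t=4/3 → T at (3,4); v=(1,-3)
6. t=1 → R at (4,1); v=(-1,-3)
7. t=1/3 → B at (11/3,0); v=(-1,3)

Final position: (11/3,0)
Wall sequence: BLTBTRB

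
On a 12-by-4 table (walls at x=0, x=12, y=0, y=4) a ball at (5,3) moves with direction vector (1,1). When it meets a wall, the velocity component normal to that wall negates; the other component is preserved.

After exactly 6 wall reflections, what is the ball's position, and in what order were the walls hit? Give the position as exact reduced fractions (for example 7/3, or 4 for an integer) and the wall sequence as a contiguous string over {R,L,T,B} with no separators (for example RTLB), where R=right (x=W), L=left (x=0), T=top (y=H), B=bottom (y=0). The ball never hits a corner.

Final position: (2,4)
Wall sequence: TBRTBT

1. t=1 → T at (6,4); v=(1,-1)
2. t=4 → B at (10,0); v=(1,1)
3. t=2 → R at (12,2); v=(-1,1)
4. t=2 → T at (10,4); v=(-1,-1)
5. t=4 → B at (6,0); v=(-1,1)
6. t=4 → T at (2,4); v=(-1,-1)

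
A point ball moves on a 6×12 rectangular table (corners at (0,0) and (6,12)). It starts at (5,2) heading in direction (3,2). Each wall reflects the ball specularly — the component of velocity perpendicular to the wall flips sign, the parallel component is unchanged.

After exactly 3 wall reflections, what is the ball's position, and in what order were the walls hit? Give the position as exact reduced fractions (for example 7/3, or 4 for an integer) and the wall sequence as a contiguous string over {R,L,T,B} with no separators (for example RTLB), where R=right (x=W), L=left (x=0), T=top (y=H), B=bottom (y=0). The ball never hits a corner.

1. t=1/3 → R at (6,8/3); v=(-3,2)
2. t=2 → L at (0,20/3); v=(3,2)
3. t=2 → R at (6,32/3); v=(-3,2)

Final position: (6,32/3)
Wall sequence: RLR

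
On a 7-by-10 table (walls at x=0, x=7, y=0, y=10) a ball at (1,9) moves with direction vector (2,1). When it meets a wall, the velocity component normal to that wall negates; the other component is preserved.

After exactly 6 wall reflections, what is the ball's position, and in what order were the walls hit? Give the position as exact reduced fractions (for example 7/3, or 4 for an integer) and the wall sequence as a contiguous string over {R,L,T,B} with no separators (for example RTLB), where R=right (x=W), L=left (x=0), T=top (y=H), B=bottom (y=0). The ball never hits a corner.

1. t=1 → T at (3,10); v=(2,-1)
2. t=2 → R at (7,8); v=(-2,-1)
3. t=7/2 → L at (0,9/2); v=(2,-1)
4. t=7/2 → R at (7,1); v=(-2,-1)
5. t=1 → B at (5,0); v=(-2,1)
6. t=5/2 → L at (0,5/2); v=(2,1)

Final position: (0,5/2)
Wall sequence: TRLRBL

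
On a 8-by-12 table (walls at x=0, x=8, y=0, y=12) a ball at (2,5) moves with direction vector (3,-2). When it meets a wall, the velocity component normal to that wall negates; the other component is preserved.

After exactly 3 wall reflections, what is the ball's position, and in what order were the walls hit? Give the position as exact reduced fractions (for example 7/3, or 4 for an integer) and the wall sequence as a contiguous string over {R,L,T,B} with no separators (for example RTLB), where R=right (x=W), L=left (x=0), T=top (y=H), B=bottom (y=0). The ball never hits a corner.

1. t=2 → R at (8,1); v=(-3,-2)
2. t=1/2 → B at (13/2,0); v=(-3,2)
3. t=13/6 → L at (0,13/3); v=(3,2)

Final position: (0,13/3)
Wall sequence: RBL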